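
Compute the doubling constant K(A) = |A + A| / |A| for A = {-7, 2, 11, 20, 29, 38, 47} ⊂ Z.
K = |A + A| / |A| = 13/7

Enumerate A + A = {a + b : a, b ∈ A}. With |A| = 7, there are |A|^2 = 49 ordered sum pairs; collecting distinct values, A + A = {-14, -5, 4, 13, 22, 31, 40, 49, 58, 67, 76, 85, 94}, so |A + A| = 13. Thus K = 13/7. Here |A + A| = 2|A| − 1 = 13, the minimum possible — so K = 13/7 is minimal, which holds iff A is an arithmetic progression.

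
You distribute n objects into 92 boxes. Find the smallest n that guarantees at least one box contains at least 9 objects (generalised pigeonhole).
n = (9 − 1)·92 + 1 = 737

By the generalised pigeonhole principle, to guarantee some box contains ≥ r objects we need more than (r − 1) · k objects total. Threshold: n = (r − 1) · k + 1. With r = 9 and k = 92: n = 8 · 92 + 1 = 736 + 1 = 737. For n = 736 = 8 · 92, we can put exactly 8 objects in every box, avoiding 9 in any single one — so 737 is tight.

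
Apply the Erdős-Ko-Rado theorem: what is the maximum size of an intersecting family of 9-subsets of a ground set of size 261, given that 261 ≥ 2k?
max |F| = C(260, 8) = 464557848245920

Erdős-Ko-Rado (1961): when n ≥ 2k, max |F| = C(n−1, k−1). The bound is attained by the star {A : i ∈ A} for any fixed i ∈ [n]. Here C(261−1, 9−1) = C(260, 8) = 464557848245920.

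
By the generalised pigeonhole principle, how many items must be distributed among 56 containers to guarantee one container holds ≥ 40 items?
n = (40 − 1)·56 + 1 = 2185

By the generalised pigeonhole principle, to guarantee some box contains ≥ r objects we need more than (r − 1) · k objects total. Threshold: n = (r − 1) · k + 1. With r = 40 and k = 56: n = 39 · 56 + 1 = 2184 + 1 = 2185. For n = 2184 = 39 · 56, we can put exactly 39 objects in every box, avoiding 40 in any single one — so 2185 is tight.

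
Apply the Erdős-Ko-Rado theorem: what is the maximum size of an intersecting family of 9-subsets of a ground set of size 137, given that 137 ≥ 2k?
max |F| = C(136, 8) = 2353351951665

Erdős-Ko-Rado (1961): when n ≥ 2k, max |F| = C(n−1, k−1). The bound is attained by the star {A : i ∈ A} for any fixed i ∈ [n]. Here C(137−1, 9−1) = C(136, 8) = 2353351951665.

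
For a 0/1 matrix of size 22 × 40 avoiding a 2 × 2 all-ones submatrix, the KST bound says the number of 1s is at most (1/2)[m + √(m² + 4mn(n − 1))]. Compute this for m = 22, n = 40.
z(22, 40; 2, 2) ≤ (1/2)[22 + √(22² + 4·22·40·39)] = (1/2)[22 + √137764] = 196.5829

Kővári–Sós–Turán: let r_1, ..., r_22 be the row sums and z = Σ r_i the total number of 1s. Each pair of columns can share at most one row with both entries 1 (else a 2×2 all-ones block appears), so Σ_i C(r_i, 2) ≤ C(40, 2) = 780. By convexity Σ_i C(r_i, 2) ≥ 22·C(z/22, 2) = z(z − 22)/(2·22), giving z² − 22z − 22·40·39 ≤ 0 and hence z ≤ (1/2)[22 + √(484 + 4·34320)] = (1/2)[22 + √137764] ≈ (1/2)(22 + 371.1657) = 196.5829.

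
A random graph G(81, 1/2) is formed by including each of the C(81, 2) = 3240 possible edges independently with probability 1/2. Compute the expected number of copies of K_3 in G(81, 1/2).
E[# K_3] = C(81, 3) · (1/2)^C(3, 2) = 85320 / 2^3 = 10665

For each 3-subset S of vertices (there are C(81, 3) = 85320 such S), let X_S = 1 if S induces a K_3 (all C(3, 2) = 3 edges present). Then P(X_S = 1) = (1/2)^3 = 1/8. By linearity of expectation, E[# K_3] = C(81, 3) · (1/2)^3 = 85320 / 8 = 10665.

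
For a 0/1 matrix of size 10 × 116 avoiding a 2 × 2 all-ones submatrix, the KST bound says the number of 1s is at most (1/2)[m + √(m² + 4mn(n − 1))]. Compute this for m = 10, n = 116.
z(10, 116; 2, 2) ≤ (1/2)[10 + √(10² + 4·10·116·115)] = (1/2)[10 + √533700] = 370.2739

Kővári–Sós–Turán: let r_1, ..., r_10 be the row sums and z = Σ r_i the total number of 1s. Each pair of columns can share at most one row with both entries 1 (else a 2×2 all-ones block appears), so Σ_i C(r_i, 2) ≤ C(116, 2) = 6670. By convexity Σ_i C(r_i, 2) ≥ 10·C(z/10, 2) = z(z − 10)/(2·10), giving z² − 10z − 10·116·115 ≤ 0 and hence z ≤ (1/2)[10 + √(100 + 4·133400)] = (1/2)[10 + √533700] ≈ (1/2)(10 + 730.5477) = 370.2739.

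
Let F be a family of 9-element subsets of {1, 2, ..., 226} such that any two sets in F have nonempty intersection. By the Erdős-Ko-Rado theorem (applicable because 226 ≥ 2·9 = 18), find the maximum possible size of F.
max |F| = C(225, 8) = 143642651595300

Erdős-Ko-Rado (1961): when n ≥ 2k, max |F| = C(n−1, k−1). The bound is attained by the star {A : i ∈ A} for any fixed i ∈ [n]. Here C(226−1, 9−1) = C(225, 8) = 143642651595300.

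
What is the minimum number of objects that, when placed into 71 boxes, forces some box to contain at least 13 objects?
n = (13 − 1)·71 + 1 = 853

By the generalised pigeonhole principle, to guarantee some box contains ≥ r objects we need more than (r − 1) · k objects total. Threshold: n = (r − 1) · k + 1. With r = 13 and k = 71: n = 12 · 71 + 1 = 852 + 1 = 853. For n = 852 = 12 · 71, we can put exactly 12 objects in every box, avoiding 13 in any single one — so 853 is tight.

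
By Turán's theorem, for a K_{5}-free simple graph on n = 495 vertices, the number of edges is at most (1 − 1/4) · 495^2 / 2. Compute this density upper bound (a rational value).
Turán density bound = (3/4) · 495^2/2 = 735075/8 ≈ 91884.375

Turán's theorem: ex(n, K_{r+1}) is achieved by the complete r-partite Turán graph T(n, r) with parts as balanced as possible, and is at most (1 − 1/r) · n^2/2. For r = 4, n = 495: the density bound is (3/4) · 245025/2 = 735075/8 ≈ 91884.375. The integer-valued extremum is e(T(495, 4)) = 91884, which is strictly less than the density bound 735075/8 since 4 ∤ 495 (the parts of T(495, 4) cannot all be equal).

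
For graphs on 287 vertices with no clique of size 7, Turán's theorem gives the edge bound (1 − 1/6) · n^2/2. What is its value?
Turán density bound = (5/6) · 287^2/2 = 411845/12 ≈ 34320.4167

Turán's theorem: ex(n, K_{r+1}) is achieved by the complete r-partite Turán graph T(n, r) with parts as balanced as possible, and is at most (1 − 1/r) · n^2/2. For r = 6, n = 287: the density bound is (5/6) · 82369/2 = 411845/12 ≈ 34320.4167. The integer-valued extremum is e(T(287, 6)) = 34320, which is strictly less than the density bound 411845/12 since 6 ∤ 287 (the parts of T(287, 6) cannot all be equal).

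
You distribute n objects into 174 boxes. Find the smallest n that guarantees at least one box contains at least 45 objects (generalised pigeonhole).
n = (45 − 1)·174 + 1 = 7657

By the generalised pigeonhole principle, to guarantee some box contains ≥ r objects we need more than (r − 1) · k objects total. Threshold: n = (r − 1) · k + 1. With r = 45 and k = 174: n = 44 · 174 + 1 = 7656 + 1 = 7657. For n = 7656 = 44 · 174, we can put exactly 44 objects in every box, avoiding 45 in any single one — so 7657 is tight.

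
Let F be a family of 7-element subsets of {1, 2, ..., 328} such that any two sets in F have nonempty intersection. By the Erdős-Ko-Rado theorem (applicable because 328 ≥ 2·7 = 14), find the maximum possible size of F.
max |F| = C(327, 6) = 1621509963255

Erdős-Ko-Rado (1961): when n ≥ 2k, max |F| = C(n−1, k−1). The bound is attained by the star {A : i ∈ A} for any fixed i ∈ [n]. Here C(328−1, 7−1) = C(327, 6) = 1621509963255.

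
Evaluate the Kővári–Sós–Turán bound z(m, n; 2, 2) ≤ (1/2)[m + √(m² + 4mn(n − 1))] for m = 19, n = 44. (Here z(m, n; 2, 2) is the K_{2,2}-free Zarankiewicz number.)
z(19, 44; 2, 2) ≤ (1/2)[19 + √(19² + 4·19·44·43)] = (1/2)[19 + √144153] = 199.3374

Kővári–Sós–Turán: let r_1, ..., r_19 be the row sums and z = Σ r_i the total number of 1s. Each pair of columns can share at most one row with both entries 1 (else a 2×2 all-ones block appears), so Σ_i C(r_i, 2) ≤ C(44, 2) = 946. By convexity Σ_i C(r_i, 2) ≥ 19·C(z/19, 2) = z(z − 19)/(2·19), giving z² − 19z − 19·44·43 ≤ 0 and hence z ≤ (1/2)[19 + √(361 + 4·35948)] = (1/2)[19 + √144153] ≈ (1/2)(19 + 379.6749) = 199.3374.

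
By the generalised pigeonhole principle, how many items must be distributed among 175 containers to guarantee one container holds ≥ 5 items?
n = (5 − 1)·175 + 1 = 701

By the generalised pigeonhole principle, to guarantee some box contains ≥ r objects we need more than (r − 1) · k objects total. Threshold: n = (r − 1) · k + 1. With r = 5 and k = 175: n = 4 · 175 + 1 = 700 + 1 = 701. For n = 700 = 4 · 175, we can put exactly 4 objects in every box, avoiding 5 in any single one — so 701 is tight.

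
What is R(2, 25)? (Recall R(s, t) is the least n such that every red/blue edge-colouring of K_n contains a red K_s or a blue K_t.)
R(2, 25) = 25

R(2, k) = k for all k ≥ 2: in a 2-colouring of K_k, either some edge is red (a red K_2) or all edges are blue (a blue K_k). And K_{24} coloured all-blue has no blue K_25, so R(2, 25) > 24. Hence R(2, 25) = 25.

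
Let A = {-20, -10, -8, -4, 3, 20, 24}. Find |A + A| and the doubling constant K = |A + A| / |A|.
K = |A + A| / |A| = 27/7

Enumerate A + A = {a + b : a, b ∈ A}. With |A| = 7, there are |A|^2 = 49 ordered sum pairs; collecting distinct values, A + A = {-40, -30, -28, -24, -20, -18, -17, -16, -14, -12, -8, -7, -5, -1, 0, 4, 6, 10, 12, 14, 16, 20, 23, 27, 40, 44, 48}, so |A + A| = 27. Thus K = 27/7. For comparison, the minimum possible |A + A| over all 7-element sets is 2·7 − 1 = 13 (so min K = 13/7), attained only by arithmetic progressions.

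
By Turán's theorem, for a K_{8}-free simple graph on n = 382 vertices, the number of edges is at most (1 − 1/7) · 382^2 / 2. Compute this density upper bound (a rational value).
Turán density bound = (6/7) · 382^2/2 = 437772/7 ≈ 62538.8571

Turán's theorem: ex(n, K_{r+1}) is achieved by the complete r-partite Turán graph T(n, r) with parts as balanced as possible, and is at most (1 − 1/r) · n^2/2. For r = 7, n = 382: the density bound is (6/7) · 145924/2 = 437772/7 ≈ 62538.8571. The integer-valued extremum is e(T(382, 7)) = 62538, which is strictly less than the density bound 437772/7 since 7 ∤ 382 (the parts of T(382, 7) cannot all be equal).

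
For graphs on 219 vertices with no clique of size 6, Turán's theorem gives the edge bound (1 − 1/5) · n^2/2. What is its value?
Turán density bound = (4/5) · 219^2/2 = 95922/5 ≈ 19184.4

Turán's theorem: ex(n, K_{r+1}) is achieved by the complete r-partite Turán graph T(n, r) with parts as balanced as possible, and is at most (1 − 1/r) · n^2/2. For r = 5, n = 219: the density bound is (4/5) · 47961/2 = 95922/5 ≈ 19184.4. The integer-valued extremum is e(T(219, 5)) = 19184, which is strictly less than the density bound 95922/5 since 5 ∤ 219 (the parts of T(219, 5) cannot all be equal).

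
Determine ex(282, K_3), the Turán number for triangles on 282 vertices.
ex(282, K_3) = ⌊282^2/4⌋ = 19881

Mantel (1907): a triangle-free graph on n vertices has at most ⌊n^2/4⌋ edges, with equality for the complete bipartite graph K_{⌊n/2⌋, ⌈n/2⌉}. For n = 282: ⌊282^2/4⌋ = ⌊79524/4⌋ = 19881. The extremal graph is K_{141, 141}, which has 141·141 = 19881 edges.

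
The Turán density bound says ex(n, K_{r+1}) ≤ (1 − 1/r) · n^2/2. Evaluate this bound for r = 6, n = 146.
Turán density bound = (5/6) · 146^2/2 = 26645/3 ≈ 8881.6667

Turán's theorem: ex(n, K_{r+1}) is achieved by the complete r-partite Turán graph T(n, r) with parts as balanced as possible, and is at most (1 − 1/r) · n^2/2. For r = 6, n = 146: the density bound is (5/6) · 21316/2 = 26645/3 ≈ 8881.6667. The integer-valued extremum is e(T(146, 6)) = 8881, which is strictly less than the density bound 26645/3 since 6 ∤ 146 (the parts of T(146, 6) cannot all be equal).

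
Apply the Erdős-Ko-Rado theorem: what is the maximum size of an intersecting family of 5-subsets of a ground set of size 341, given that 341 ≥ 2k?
max |F| = C(340, 4) = 547033565

Erdős-Ko-Rado (1961): when n ≥ 2k, max |F| = C(n−1, k−1). The bound is attained by the star {A : i ∈ A} for any fixed i ∈ [n]. Here C(341−1, 5−1) = C(340, 4) = 547033565.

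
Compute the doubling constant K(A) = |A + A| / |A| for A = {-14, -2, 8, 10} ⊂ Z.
K = |A + A| / |A| = 9/4

Enumerate A + A = {a + b : a, b ∈ A}. With |A| = 4, there are |A|^2 = 16 ordered sum pairs; collecting distinct values, A + A = {-28, -16, -6, -4, 6, 8, 16, 18, 20}, so |A + A| = 9. Thus K = 9/4. For comparison, the minimum possible |A + A| over all 4-element sets is 2·4 − 1 = 7 (so min K = 7/4), attained only by arithmetic progressions.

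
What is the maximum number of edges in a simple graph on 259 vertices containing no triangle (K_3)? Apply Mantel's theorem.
ex(259, K_3) = ⌊259^2/4⌋ = 16770

Mantel (1907): a triangle-free graph on n vertices has at most ⌊n^2/4⌋ edges, with equality for the complete bipartite graph K_{⌊n/2⌋, ⌈n/2⌉}. For n = 259: ⌊259^2/4⌋ = ⌊67081/4⌋ = 16770. The extremal graph is K_{129, 130}, which has 129·130 = 16770 edges.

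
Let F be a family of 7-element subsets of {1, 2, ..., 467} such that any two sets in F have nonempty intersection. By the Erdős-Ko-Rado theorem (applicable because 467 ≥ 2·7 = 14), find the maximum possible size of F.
max |F| = C(466, 6) = 13770453583348

The Erdős-Ko-Rado theorem states: for n ≥ 2k, an intersecting family of k-subsets of an n-element set has size at most C(n − 1, k − 1), with equality for 'star' families {A ⊆ [n] : |A| = k, i ∈ A} (fix an element i). For n = 467, k = 7: C(466, 6) = 13770453583348.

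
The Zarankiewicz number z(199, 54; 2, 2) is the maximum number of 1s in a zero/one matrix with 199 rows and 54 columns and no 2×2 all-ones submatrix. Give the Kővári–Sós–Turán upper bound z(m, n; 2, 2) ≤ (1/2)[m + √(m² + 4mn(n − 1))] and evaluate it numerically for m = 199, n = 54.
z(199, 54; 2, 2) ≤ (1/2)[199 + √(199² + 4·199·54·53)] = (1/2)[199 + √2317753] = 860.7084

Kővári–Sós–Turán: let r_1, ..., r_199 be the row sums and z = Σ r_i the total number of 1s. Each pair of columns can share at most one row with both entries 1 (else a 2×2 all-ones block appears), so Σ_i C(r_i, 2) ≤ C(54, 2) = 1431. By convexity Σ_i C(r_i, 2) ≥ 199·C(z/199, 2) = z(z − 199)/(2·199), giving z² − 199z − 199·54·53 ≤ 0 and hence z ≤ (1/2)[199 + √(39601 + 4·569538)] = (1/2)[199 + √2317753] ≈ (1/2)(199 + 1522.4168) = 860.7084.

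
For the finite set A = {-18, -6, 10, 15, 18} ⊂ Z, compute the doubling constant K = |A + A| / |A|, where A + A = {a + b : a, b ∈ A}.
K = |A + A| / |A| = 15/5 = 3

Enumerate A + A = {a + b : a, b ∈ A}. With |A| = 5, there are |A|^2 = 25 ordered sum pairs; collecting distinct values, A + A = {-36, -24, -12, -8, -3, 0, 4, 9, 12, 20, 25, 28, 30, 33, 36}, so |A + A| = 15. Thus K = 15/5 = 3. For comparison, the minimum possible |A + A| over all 5-element sets is 2·5 − 1 = 9 (so min K = 9/5), attained only by arithmetic progressions.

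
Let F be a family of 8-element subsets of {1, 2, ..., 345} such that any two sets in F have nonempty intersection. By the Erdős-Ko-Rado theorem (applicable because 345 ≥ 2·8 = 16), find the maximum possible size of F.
max |F| = C(344, 7) = 106364775244728

The Erdős-Ko-Rado theorem states: for n ≥ 2k, an intersecting family of k-subsets of an n-element set has size at most C(n − 1, k − 1), with equality for 'star' families {A ⊆ [n] : |A| = k, i ∈ A} (fix an element i). For n = 345, k = 8: C(344, 7) = 106364775244728.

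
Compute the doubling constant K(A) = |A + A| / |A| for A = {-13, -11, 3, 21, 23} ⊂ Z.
K = |A + A| / |A| = 14/5

Enumerate A + A = {a + b : a, b ∈ A}. With |A| = 5, there are |A|^2 = 25 ordered sum pairs; collecting distinct values, A + A = {-26, -24, -22, -10, -8, 6, 8, 10, 12, 24, 26, 42, 44, 46}, so |A + A| = 14. Thus K = 14/5. For comparison, the minimum possible |A + A| over all 5-element sets is 2·5 − 1 = 9 (so min K = 9/5), attained only by arithmetic progressions.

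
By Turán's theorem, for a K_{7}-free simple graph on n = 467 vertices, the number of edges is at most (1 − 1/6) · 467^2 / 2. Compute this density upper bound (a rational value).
Turán density bound = (5/6) · 467^2/2 = 1090445/12 ≈ 90870.4167

Turán's theorem: ex(n, K_{r+1}) is achieved by the complete r-partite Turán graph T(n, r) with parts as balanced as possible, and is at most (1 − 1/r) · n^2/2. For r = 6, n = 467: the density bound is (5/6) · 218089/2 = 1090445/12 ≈ 90870.4167. The integer-valued extremum is e(T(467, 6)) = 90870, which is strictly less than the density bound 1090445/12 since 6 ∤ 467 (the parts of T(467, 6) cannot all be equal).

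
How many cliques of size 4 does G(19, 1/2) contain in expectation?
E[# K_4] = C(19, 4) · (1/2)^C(4, 2) = 3876 / 2^6 = 969/16 = 60.5625

For each 4-subset S of vertices (there are C(19, 4) = 3876 such S), let X_S = 1 if S induces a K_4 (all C(4, 2) = 6 edges present). Then P(X_S = 1) = (1/2)^6 = 1/64. By linearity of expectation, E[# K_4] = C(19, 4) · (1/2)^6 = 3876 / 64 = 969/16 = 60.5625.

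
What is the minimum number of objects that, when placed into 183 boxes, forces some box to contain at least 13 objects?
n = (13 − 1)·183 + 1 = 2197

By the generalised pigeonhole principle, to guarantee some box contains ≥ r objects we need more than (r − 1) · k objects total. Threshold: n = (r − 1) · k + 1. With r = 13 and k = 183: n = 12 · 183 + 1 = 2196 + 1 = 2197. For n = 2196 = 12 · 183, we can put exactly 12 objects in every box, avoiding 13 in any single one — so 2197 is tight.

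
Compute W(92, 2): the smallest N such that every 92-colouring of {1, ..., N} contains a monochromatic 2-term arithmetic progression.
W(92, 2) = 92 + 1 = 93

A 2-term AP is any pair of integers, so a monochromatic 2-AP exists iff some colour is used at least twice. With 92 colours, the colouring i ↦ i on {1, ..., 92} uses each colour once, avoiding any monochromatic pair, so W(92, 2) > 92. For {1, ..., 93}, pigeonhole forces two integers of the same colour, which form a monochromatic 2-AP. Hence W(92, 2) = 93.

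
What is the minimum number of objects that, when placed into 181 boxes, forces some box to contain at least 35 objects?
n = (35 − 1)·181 + 1 = 6155

By the generalised pigeonhole principle, to guarantee some box contains ≥ r objects we need more than (r − 1) · k objects total. Threshold: n = (r − 1) · k + 1. With r = 35 and k = 181: n = 34 · 181 + 1 = 6154 + 1 = 6155. For n = 6154 = 34 · 181, we can put exactly 34 objects in every box, avoiding 35 in any single one — so 6155 is tight.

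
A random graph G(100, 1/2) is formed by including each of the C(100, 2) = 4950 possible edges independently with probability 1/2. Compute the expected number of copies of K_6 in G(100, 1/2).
E[# K_6] = C(100, 6) · (1/2)^C(6, 2) = 1192052400 / 2^15 = 74503275/2048 ≈ 36378.552246

For each 6-subset S of vertices (there are C(100, 6) = 1192052400 such S), let X_S = 1 if S induces a K_6 (all C(6, 2) = 15 edges present). Then P(X_S = 1) = (1/2)^15 = 1/32768. By linearity of expectation, E[# K_6] = C(100, 6) · (1/2)^15 = 1192052400 / 32768 = 74503275/2048 ≈ 36378.552246.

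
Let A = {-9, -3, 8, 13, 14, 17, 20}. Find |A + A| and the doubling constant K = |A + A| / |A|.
K = |A + A| / |A| = 24/7

Enumerate A + A = {a + b : a, b ∈ A}. With |A| = 7, there are |A|^2 = 49 ordered sum pairs; collecting distinct values, A + A = {-18, -12, -6, -1, 4, 5, 8, 10, 11, 14, 16, 17, 21, 22, 25, 26, 27, 28, 30, 31, 33, 34, 37, 40}, so |A + A| = 24. Thus K = 24/7. For comparison, the minimum possible |A + A| over all 7-element sets is 2·7 − 1 = 13 (so min K = 13/7), attained only by arithmetic progressions.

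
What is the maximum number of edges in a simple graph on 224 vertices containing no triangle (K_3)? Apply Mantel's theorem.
ex(224, K_3) = ⌊224^2/4⌋ = 12544

Mantel (1907): a triangle-free graph on n vertices has at most ⌊n^2/4⌋ edges, with equality for the complete bipartite graph K_{⌊n/2⌋, ⌈n/2⌉}. For n = 224: ⌊224^2/4⌋ = ⌊50176/4⌋ = 12544. The extremal graph is K_{112, 112}, which has 112·112 = 12544 edges.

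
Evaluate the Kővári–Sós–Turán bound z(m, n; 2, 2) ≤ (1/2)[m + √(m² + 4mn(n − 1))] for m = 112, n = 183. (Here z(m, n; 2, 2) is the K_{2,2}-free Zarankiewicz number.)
z(112, 183; 2, 2) ≤ (1/2)[112 + √(112² + 4·112·183·182)] = (1/2)[112 + √14933632] = 1988.2029

Kővári–Sós–Turán: let r_1, ..., r_112 be the row sums and z = Σ r_i the total number of 1s. Each pair of columns can share at most one row with both entries 1 (else a 2×2 all-ones block appears), so Σ_i C(r_i, 2) ≤ C(183, 2) = 16653. By convexity Σ_i C(r_i, 2) ≥ 112·C(z/112, 2) = z(z − 112)/(2·112), giving z² − 112z − 112·183·182 ≤ 0 and hence z ≤ (1/2)[112 + √(12544 + 4·3730272)] = (1/2)[112 + √14933632] ≈ (1/2)(112 + 3864.4058) = 1988.2029.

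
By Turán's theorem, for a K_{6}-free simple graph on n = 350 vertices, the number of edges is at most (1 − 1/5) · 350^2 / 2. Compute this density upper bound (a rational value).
Turán density bound = (4/5) · 350^2/2 = 49000

Turán's theorem: ex(n, K_{r+1}) is achieved by the complete r-partite Turán graph T(n, r) with parts as balanced as possible, and is at most (1 − 1/r) · n^2/2. For r = 5, n = 350: the density bound is (4/5) · 122500/2 = 49000. Since 5 ∣ 350, the Turán graph T(350, 5) has parts of equal size 70, and its edge count e(T(350, 5)) = 49000 attains the density bound exactly.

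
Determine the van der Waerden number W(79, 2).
W(79, 2) = 79 + 1 = 80

A 2-term AP is any pair of integers, so a monochromatic 2-AP exists iff some colour is used at least twice. With 79 colours, the colouring i ↦ i on {1, ..., 79} uses each colour once, avoiding any monochromatic pair, so W(79, 2) > 79. For {1, ..., 80}, pigeonhole forces two integers of the same colour, which form a monochromatic 2-AP. Hence W(79, 2) = 80.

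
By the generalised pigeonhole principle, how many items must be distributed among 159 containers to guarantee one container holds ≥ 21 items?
n = (21 − 1)·159 + 1 = 3181

By the generalised pigeonhole principle, to guarantee some box contains ≥ r objects we need more than (r − 1) · k objects total. Threshold: n = (r − 1) · k + 1. With r = 21 and k = 159: n = 20 · 159 + 1 = 3180 + 1 = 3181. For n = 3180 = 20 · 159, we can put exactly 20 objects in every box, avoiding 21 in any single one — so 3181 is tight.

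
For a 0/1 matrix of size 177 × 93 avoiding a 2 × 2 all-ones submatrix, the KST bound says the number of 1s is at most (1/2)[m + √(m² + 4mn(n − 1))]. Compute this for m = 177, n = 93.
z(177, 93; 2, 2) ≤ (1/2)[177 + √(177² + 4·177·93·92)] = (1/2)[177 + √6088977] = 1322.2926

Kővári–Sós–Turán: let r_1, ..., r_177 be the row sums and z = Σ r_i the total number of 1s. Each pair of columns can share at most one row with both entries 1 (else a 2×2 all-ones block appears), so Σ_i C(r_i, 2) ≤ C(93, 2) = 4278. By convexity Σ_i C(r_i, 2) ≥ 177·C(z/177, 2) = z(z − 177)/(2·177), giving z² − 177z − 177·93·92 ≤ 0 and hence z ≤ (1/2)[177 + √(31329 + 4·1514412)] = (1/2)[177 + √6088977] ≈ (1/2)(177 + 2467.5853) = 1322.2926.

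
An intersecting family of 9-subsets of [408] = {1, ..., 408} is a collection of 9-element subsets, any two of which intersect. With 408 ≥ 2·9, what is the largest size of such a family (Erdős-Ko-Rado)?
max |F| = C(407, 8) = 17424959239309050

The Erdős-Ko-Rado theorem states: for n ≥ 2k, an intersecting family of k-subsets of an n-element set has size at most C(n − 1, k − 1), with equality for 'star' families {A ⊆ [n] : |A| = k, i ∈ A} (fix an element i). For n = 408, k = 9: C(407, 8) = 17424959239309050.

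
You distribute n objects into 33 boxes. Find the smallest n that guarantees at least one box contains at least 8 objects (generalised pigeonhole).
n = (8 − 1)·33 + 1 = 232

By the generalised pigeonhole principle, to guarantee some box contains ≥ r objects we need more than (r − 1) · k objects total. Threshold: n = (r − 1) · k + 1. With r = 8 and k = 33: n = 7 · 33 + 1 = 231 + 1 = 232. For n = 231 = 7 · 33, we can put exactly 7 objects in every box, avoiding 8 in any single one — so 232 is tight.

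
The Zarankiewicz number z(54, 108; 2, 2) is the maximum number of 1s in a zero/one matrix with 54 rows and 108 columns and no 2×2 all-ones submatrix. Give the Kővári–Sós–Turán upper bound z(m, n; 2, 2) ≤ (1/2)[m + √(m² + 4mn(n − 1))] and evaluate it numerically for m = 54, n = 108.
z(54, 108; 2, 2) ≤ (1/2)[54 + √(54² + 4·54·108·107)] = (1/2)[54 + √2499012] = 817.4132

Kővári–Sós–Turán: let r_1, ..., r_54 be the row sums and z = Σ r_i the total number of 1s. Each pair of columns can share at most one row with both entries 1 (else a 2×2 all-ones block appears), so Σ_i C(r_i, 2) ≤ C(108, 2) = 5778. By convexity Σ_i C(r_i, 2) ≥ 54·C(z/54, 2) = z(z − 54)/(2·54), giving z² − 54z − 54·108·107 ≤ 0 and hence z ≤ (1/2)[54 + √(2916 + 4·624024)] = (1/2)[54 + √2499012] ≈ (1/2)(54 + 1580.8264) = 817.4132.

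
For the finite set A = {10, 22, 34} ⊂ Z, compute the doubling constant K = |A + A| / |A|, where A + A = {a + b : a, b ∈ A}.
K = |A + A| / |A| = 5/3

Enumerate A + A = {a + b : a, b ∈ A}. With |A| = 3, there are |A|^2 = 9 ordered sum pairs; collecting distinct values, A + A = {20, 32, 44, 56, 68}, so |A + A| = 5. Thus K = 5/3. Here |A + A| = 2|A| − 1 = 5, the minimum possible — so K = 5/3 is minimal, which holds iff A is an arithmetic progression.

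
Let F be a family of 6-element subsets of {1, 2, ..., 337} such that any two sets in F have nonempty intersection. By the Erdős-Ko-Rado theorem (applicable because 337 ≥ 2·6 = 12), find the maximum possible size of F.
max |F| = C(336, 5) = 34636310352

Erdős-Ko-Rado (1961): when n ≥ 2k, max |F| = C(n−1, k−1). The bound is attained by the star {A : i ∈ A} for any fixed i ∈ [n]. Here C(337−1, 6−1) = C(336, 5) = 34636310352.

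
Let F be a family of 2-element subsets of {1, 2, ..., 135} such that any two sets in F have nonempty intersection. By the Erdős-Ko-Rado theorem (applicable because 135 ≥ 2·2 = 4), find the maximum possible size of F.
max |F| = C(134, 1) = 134

The Erdős-Ko-Rado theorem states: for n ≥ 2k, an intersecting family of k-subsets of an n-element set has size at most C(n − 1, k − 1), with equality for 'star' families {A ⊆ [n] : |A| = k, i ∈ A} (fix an element i). For n = 135, k = 2: C(134, 1) = 134.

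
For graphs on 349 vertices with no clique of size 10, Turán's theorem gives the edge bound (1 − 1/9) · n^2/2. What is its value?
Turán density bound = (8/9) · 349^2/2 = 487204/9 ≈ 54133.7778

Turán's theorem: ex(n, K_{r+1}) is achieved by the complete r-partite Turán graph T(n, r) with parts as balanced as possible, and is at most (1 − 1/r) · n^2/2. For r = 9, n = 349: the density bound is (8/9) · 121801/2 = 487204/9 ≈ 54133.7778. The integer-valued extremum is e(T(349, 9)) = 54133, which is strictly less than the density bound 487204/9 since 9 ∤ 349 (the parts of T(349, 9) cannot all be equal).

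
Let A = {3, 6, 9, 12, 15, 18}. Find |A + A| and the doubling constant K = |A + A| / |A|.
K = |A + A| / |A| = 11/6

Enumerate A + A = {a + b : a, b ∈ A}. With |A| = 6, there are |A|^2 = 36 ordered sum pairs; collecting distinct values, A + A = {6, 9, 12, 15, 18, 21, 24, 27, 30, 33, 36}, so |A + A| = 11. Thus K = 11/6. Here |A + A| = 2|A| − 1 = 11, the minimum possible — so K = 11/6 is minimal, which holds iff A is an arithmetic progression.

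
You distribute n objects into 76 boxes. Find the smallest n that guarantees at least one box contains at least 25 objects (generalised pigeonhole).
n = (25 − 1)·76 + 1 = 1825

By the generalised pigeonhole principle, to guarantee some box contains ≥ r objects we need more than (r − 1) · k objects total. Threshold: n = (r − 1) · k + 1. With r = 25 and k = 76: n = 24 · 76 + 1 = 1824 + 1 = 1825. For n = 1824 = 24 · 76, we can put exactly 24 objects in every box, avoiding 25 in any single one — so 1825 is tight.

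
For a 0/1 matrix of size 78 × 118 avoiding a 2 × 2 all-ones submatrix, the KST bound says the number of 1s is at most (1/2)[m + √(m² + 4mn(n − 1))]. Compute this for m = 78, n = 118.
z(78, 118; 2, 2) ≤ (1/2)[78 + √(78² + 4·78·118·117)] = (1/2)[78 + √4313556] = 1077.4551

Kővári–Sós–Turán: let r_1, ..., r_78 be the row sums and z = Σ r_i the total number of 1s. Each pair of columns can share at most one row with both entries 1 (else a 2×2 all-ones block appears), so Σ_i C(r_i, 2) ≤ C(118, 2) = 6903. By convexity Σ_i C(r_i, 2) ≥ 78·C(z/78, 2) = z(z − 78)/(2·78), giving z² − 78z − 78·118·117 ≤ 0 and hence z ≤ (1/2)[78 + √(6084 + 4·1076868)] = (1/2)[78 + √4313556] ≈ (1/2)(78 + 2076.9102) = 1077.4551.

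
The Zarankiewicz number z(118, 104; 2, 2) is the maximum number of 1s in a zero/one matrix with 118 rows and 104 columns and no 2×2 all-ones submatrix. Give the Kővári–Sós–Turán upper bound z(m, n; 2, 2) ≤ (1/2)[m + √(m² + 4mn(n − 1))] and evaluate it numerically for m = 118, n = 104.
z(118, 104; 2, 2) ≤ (1/2)[118 + √(118² + 4·118·104·103)] = (1/2)[118 + √5069988] = 1184.8317

Kővári–Sós–Turán: let r_1, ..., r_118 be the row sums and z = Σ r_i the total number of 1s. Each pair of columns can share at most one row with both entries 1 (else a 2×2 all-ones block appears), so Σ_i C(r_i, 2) ≤ C(104, 2) = 5356. By convexity Σ_i C(r_i, 2) ≥ 118·C(z/118, 2) = z(z − 118)/(2·118), giving z² − 118z − 118·104·103 ≤ 0 and hence z ≤ (1/2)[118 + √(13924 + 4·1264016)] = (1/2)[118 + √5069988] ≈ (1/2)(118 + 2251.6634) = 1184.8317.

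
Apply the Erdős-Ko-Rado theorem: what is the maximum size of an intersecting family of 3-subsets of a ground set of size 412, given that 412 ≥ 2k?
max |F| = C(411, 2) = 84255

The Erdős-Ko-Rado theorem states: for n ≥ 2k, an intersecting family of k-subsets of an n-element set has size at most C(n − 1, k − 1), with equality for 'star' families {A ⊆ [n] : |A| = k, i ∈ A} (fix an element i). For n = 412, k = 3: C(411, 2) = 84255.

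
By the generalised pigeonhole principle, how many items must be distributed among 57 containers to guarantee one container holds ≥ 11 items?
n = (11 − 1)·57 + 1 = 571

By the generalised pigeonhole principle, to guarantee some box contains ≥ r objects we need more than (r − 1) · k objects total. Threshold: n = (r − 1) · k + 1. With r = 11 and k = 57: n = 10 · 57 + 1 = 570 + 1 = 571. For n = 570 = 10 · 57, we can put exactly 10 objects in every box, avoiding 11 in any single one — so 571 is tight.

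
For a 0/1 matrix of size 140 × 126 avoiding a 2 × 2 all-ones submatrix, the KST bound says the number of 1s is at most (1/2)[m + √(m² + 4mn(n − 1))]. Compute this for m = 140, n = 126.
z(140, 126; 2, 2) ≤ (1/2)[140 + √(140² + 4·140·126·125)] = (1/2)[140 + √8839600] = 1556.5732

Kővári–Sós–Turán: let r_1, ..., r_140 be the row sums and z = Σ r_i the total number of 1s. Each pair of columns can share at most one row with both entries 1 (else a 2×2 all-ones block appears), so Σ_i C(r_i, 2) ≤ C(126, 2) = 7875. By convexity Σ_i C(r_i, 2) ≥ 140·C(z/140, 2) = z(z − 140)/(2·140), giving z² − 140z − 140·126·125 ≤ 0 and hence z ≤ (1/2)[140 + √(19600 + 4·2205000)] = (1/2)[140 + √8839600] ≈ (1/2)(140 + 2973.1465) = 1556.5732.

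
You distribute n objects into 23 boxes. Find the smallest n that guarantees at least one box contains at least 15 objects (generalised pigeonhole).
n = (15 − 1)·23 + 1 = 323

By the generalised pigeonhole principle, to guarantee some box contains ≥ r objects we need more than (r − 1) · k objects total. Threshold: n = (r − 1) · k + 1. With r = 15 and k = 23: n = 14 · 23 + 1 = 322 + 1 = 323. For n = 322 = 14 · 23, we can put exactly 14 objects in every box, avoiding 15 in any single one — so 323 is tight.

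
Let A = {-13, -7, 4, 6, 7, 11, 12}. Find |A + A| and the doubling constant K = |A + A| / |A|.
K = |A + A| / |A| = 26/7

Enumerate A + A = {a + b : a, b ∈ A}. With |A| = 7, there are |A|^2 = 49 ordered sum pairs; collecting distinct values, A + A = {-26, -20, -14, -9, -7, -6, -3, -2, -1, 0, 4, 5, 8, 10, 11, 12, 13, 14, 15, 16, 17, 18, 19, 22, 23, 24}, so |A + A| = 26. Thus K = 26/7. For comparison, the minimum possible |A + A| over all 7-element sets is 2·7 − 1 = 13 (so min K = 13/7), attained only by arithmetic progressions.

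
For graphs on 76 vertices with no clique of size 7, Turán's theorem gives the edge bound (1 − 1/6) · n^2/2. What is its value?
Turán density bound = (5/6) · 76^2/2 = 7220/3 ≈ 2406.6667

Turán's theorem: ex(n, K_{r+1}) is achieved by the complete r-partite Turán graph T(n, r) with parts as balanced as possible, and is at most (1 − 1/r) · n^2/2. For r = 6, n = 76: the density bound is (5/6) · 5776/2 = 7220/3 ≈ 2406.6667. The integer-valued extremum is e(T(76, 6)) = 2406, which is strictly less than the density bound 7220/3 since 6 ∤ 76 (the parts of T(76, 6) cannot all be equal).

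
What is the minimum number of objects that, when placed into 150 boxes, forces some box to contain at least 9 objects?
n = (9 − 1)·150 + 1 = 1201

By the generalised pigeonhole principle, to guarantee some box contains ≥ r objects we need more than (r − 1) · k objects total. Threshold: n = (r − 1) · k + 1. With r = 9 and k = 150: n = 8 · 150 + 1 = 1200 + 1 = 1201. For n = 1200 = 8 · 150, we can put exactly 8 objects in every box, avoiding 9 in any single one — so 1201 is tight.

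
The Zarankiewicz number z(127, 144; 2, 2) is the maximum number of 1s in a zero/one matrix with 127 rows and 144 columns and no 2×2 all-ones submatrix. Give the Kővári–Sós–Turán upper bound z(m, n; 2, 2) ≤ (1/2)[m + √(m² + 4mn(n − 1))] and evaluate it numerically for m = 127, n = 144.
z(127, 144; 2, 2) ≤ (1/2)[127 + √(127² + 4·127·144·143)] = (1/2)[127 + √10476865] = 1681.8993

Kővári–Sós–Turán: let r_1, ..., r_127 be the row sums and z = Σ r_i the total number of 1s. Each pair of columns can share at most one row with both entries 1 (else a 2×2 all-ones block appears), so Σ_i C(r_i, 2) ≤ C(144, 2) = 10296. By convexity Σ_i C(r_i, 2) ≥ 127·C(z/127, 2) = z(z − 127)/(2·127), giving z² − 127z − 127·144·143 ≤ 0 and hence z ≤ (1/2)[127 + √(16129 + 4·2615184)] = (1/2)[127 + √10476865] ≈ (1/2)(127 + 3236.7986) = 1681.8993.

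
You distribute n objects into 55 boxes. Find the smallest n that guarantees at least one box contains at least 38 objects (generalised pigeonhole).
n = (38 − 1)·55 + 1 = 2036

By the generalised pigeonhole principle, to guarantee some box contains ≥ r objects we need more than (r − 1) · k objects total. Threshold: n = (r − 1) · k + 1. With r = 38 and k = 55: n = 37 · 55 + 1 = 2035 + 1 = 2036. For n = 2035 = 37 · 55, we can put exactly 37 objects in every box, avoiding 38 in any single one — so 2036 is tight.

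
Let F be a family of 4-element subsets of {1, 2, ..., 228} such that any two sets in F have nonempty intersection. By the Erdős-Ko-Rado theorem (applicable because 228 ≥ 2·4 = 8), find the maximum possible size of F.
max |F| = C(227, 3) = 1923825

Erdős-Ko-Rado (1961): when n ≥ 2k, max |F| = C(n−1, k−1). The bound is attained by the star {A : i ∈ A} for any fixed i ∈ [n]. Here C(228−1, 4−1) = C(227, 3) = 1923825.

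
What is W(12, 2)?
W(12, 2) = 12 + 1 = 13

A 2-term AP is any pair of integers, so a monochromatic 2-AP exists iff some colour is used at least twice. With 12 colours, the colouring i ↦ i on {1, ..., 12} uses each colour once, avoiding any monochromatic pair, so W(12, 2) > 12. For {1, ..., 13}, pigeonhole forces two integers of the same colour, which form a monochromatic 2-AP. Hence W(12, 2) = 13.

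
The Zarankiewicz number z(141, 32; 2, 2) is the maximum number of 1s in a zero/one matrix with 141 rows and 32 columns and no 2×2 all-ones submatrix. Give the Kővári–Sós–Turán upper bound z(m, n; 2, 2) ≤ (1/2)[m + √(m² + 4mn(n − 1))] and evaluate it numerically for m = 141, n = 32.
z(141, 32; 2, 2) ≤ (1/2)[141 + √(141² + 4·141·32·31)] = (1/2)[141 + √579369] = 451.0815

Kővári–Sós–Turán: let r_1, ..., r_141 be the row sums and z = Σ r_i the total number of 1s. Each pair of columns can share at most one row with both entries 1 (else a 2×2 all-ones block appears), so Σ_i C(r_i, 2) ≤ C(32, 2) = 496. By convexity Σ_i C(r_i, 2) ≥ 141·C(z/141, 2) = z(z − 141)/(2·141), giving z² − 141z − 141·32·31 ≤ 0 and hence z ≤ (1/2)[141 + √(19881 + 4·139872)] = (1/2)[141 + √579369] ≈ (1/2)(141 + 761.1629) = 451.0815.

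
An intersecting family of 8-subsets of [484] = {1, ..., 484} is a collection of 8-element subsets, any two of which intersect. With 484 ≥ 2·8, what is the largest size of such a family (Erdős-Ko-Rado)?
max |F| = C(483, 7) = 1164747361623768

The Erdős-Ko-Rado theorem states: for n ≥ 2k, an intersecting family of k-subsets of an n-element set has size at most C(n − 1, k − 1), with equality for 'star' families {A ⊆ [n] : |A| = k, i ∈ A} (fix an element i). For n = 484, k = 8: C(483, 7) = 1164747361623768.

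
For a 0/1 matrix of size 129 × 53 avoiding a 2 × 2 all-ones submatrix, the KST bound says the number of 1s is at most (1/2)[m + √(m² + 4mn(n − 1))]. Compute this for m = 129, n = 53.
z(129, 53; 2, 2) ≤ (1/2)[129 + √(129² + 4·129·53·52)] = (1/2)[129 + √1438737] = 664.2368

Kővári–Sós–Turán: let r_1, ..., r_129 be the row sums and z = Σ r_i the total number of 1s. Each pair of columns can share at most one row with both entries 1 (else a 2×2 all-ones block appears), so Σ_i C(r_i, 2) ≤ C(53, 2) = 1378. By convexity Σ_i C(r_i, 2) ≥ 129·C(z/129, 2) = z(z − 129)/(2·129), giving z² − 129z − 129·53·52 ≤ 0 and hence z ≤ (1/2)[129 + √(16641 + 4·355524)] = (1/2)[129 + √1438737] ≈ (1/2)(129 + 1199.4736) = 664.2368.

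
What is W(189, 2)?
W(189, 2) = 189 + 1 = 190

A 2-term AP is any pair of integers, so a monochromatic 2-AP exists iff some colour is used at least twice. With 189 colours, the colouring i ↦ i on {1, ..., 189} uses each colour once, avoiding any monochromatic pair, so W(189, 2) > 189. For {1, ..., 190}, pigeonhole forces two integers of the same colour, which form a monochromatic 2-AP. Hence W(189, 2) = 190.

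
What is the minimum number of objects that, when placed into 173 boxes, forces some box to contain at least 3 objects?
n = (3 − 1)·173 + 1 = 347

By the generalised pigeonhole principle, to guarantee some box contains ≥ r objects we need more than (r − 1) · k objects total. Threshold: n = (r − 1) · k + 1. With r = 3 and k = 173: n = 2 · 173 + 1 = 346 + 1 = 347. For n = 346 = 2 · 173, we can put exactly 2 objects in every box, avoiding 3 in any single one — so 347 is tight.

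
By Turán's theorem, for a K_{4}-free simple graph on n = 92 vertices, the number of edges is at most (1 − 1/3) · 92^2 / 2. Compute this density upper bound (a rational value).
Turán density bound = (2/3) · 92^2/2 = 8464/3 ≈ 2821.3333

Turán's theorem: ex(n, K_{r+1}) is achieved by the complete r-partite Turán graph T(n, r) with parts as balanced as possible, and is at most (1 − 1/r) · n^2/2. For r = 3, n = 92: the density bound is (2/3) · 8464/2 = 8464/3 ≈ 2821.3333. The integer-valued extremum is e(T(92, 3)) = 2821, which is strictly less than the density bound 8464/3 since 3 ∤ 92 (the parts of T(92, 3) cannot all be equal).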